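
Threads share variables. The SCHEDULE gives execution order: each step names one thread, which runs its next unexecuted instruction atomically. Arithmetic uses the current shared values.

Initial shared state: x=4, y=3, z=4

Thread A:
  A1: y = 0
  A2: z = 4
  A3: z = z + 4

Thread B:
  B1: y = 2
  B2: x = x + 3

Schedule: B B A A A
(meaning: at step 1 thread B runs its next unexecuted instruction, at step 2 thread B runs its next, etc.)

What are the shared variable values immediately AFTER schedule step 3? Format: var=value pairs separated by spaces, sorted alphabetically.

Answer: x=7 y=0 z=4

Derivation:
Step 1: thread B executes B1 (y = 2). Shared: x=4 y=2 z=4. PCs: A@0 B@1
Step 2: thread B executes B2 (x = x + 3). Shared: x=7 y=2 z=4. PCs: A@0 B@2
Step 3: thread A executes A1 (y = 0). Shared: x=7 y=0 z=4. PCs: A@1 B@2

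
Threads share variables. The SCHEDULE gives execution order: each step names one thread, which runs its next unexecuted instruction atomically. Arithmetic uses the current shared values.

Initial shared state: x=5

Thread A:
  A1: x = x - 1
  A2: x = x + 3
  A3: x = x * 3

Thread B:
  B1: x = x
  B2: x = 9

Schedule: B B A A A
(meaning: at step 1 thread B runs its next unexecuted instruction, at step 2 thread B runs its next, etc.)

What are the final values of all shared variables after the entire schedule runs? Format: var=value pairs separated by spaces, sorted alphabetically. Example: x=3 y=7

Step 1: thread B executes B1 (x = x). Shared: x=5. PCs: A@0 B@1
Step 2: thread B executes B2 (x = 9). Shared: x=9. PCs: A@0 B@2
Step 3: thread A executes A1 (x = x - 1). Shared: x=8. PCs: A@1 B@2
Step 4: thread A executes A2 (x = x + 3). Shared: x=11. PCs: A@2 B@2
Step 5: thread A executes A3 (x = x * 3). Shared: x=33. PCs: A@3 B@2

Answer: x=33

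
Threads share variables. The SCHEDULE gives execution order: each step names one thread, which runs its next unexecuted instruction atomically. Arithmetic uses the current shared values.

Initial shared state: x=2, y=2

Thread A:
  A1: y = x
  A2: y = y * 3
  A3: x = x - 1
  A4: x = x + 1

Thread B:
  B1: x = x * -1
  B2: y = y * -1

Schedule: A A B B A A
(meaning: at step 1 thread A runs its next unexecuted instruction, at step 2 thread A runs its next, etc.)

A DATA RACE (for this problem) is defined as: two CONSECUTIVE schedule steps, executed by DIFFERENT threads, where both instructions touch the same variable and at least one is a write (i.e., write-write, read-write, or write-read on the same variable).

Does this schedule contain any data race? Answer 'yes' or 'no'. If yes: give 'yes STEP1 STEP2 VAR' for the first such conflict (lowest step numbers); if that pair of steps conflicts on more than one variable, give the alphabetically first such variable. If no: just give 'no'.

Answer: no

Derivation:
Steps 1,2: same thread (A). No race.
Steps 2,3: A(r=y,w=y) vs B(r=x,w=x). No conflict.
Steps 3,4: same thread (B). No race.
Steps 4,5: B(r=y,w=y) vs A(r=x,w=x). No conflict.
Steps 5,6: same thread (A). No race.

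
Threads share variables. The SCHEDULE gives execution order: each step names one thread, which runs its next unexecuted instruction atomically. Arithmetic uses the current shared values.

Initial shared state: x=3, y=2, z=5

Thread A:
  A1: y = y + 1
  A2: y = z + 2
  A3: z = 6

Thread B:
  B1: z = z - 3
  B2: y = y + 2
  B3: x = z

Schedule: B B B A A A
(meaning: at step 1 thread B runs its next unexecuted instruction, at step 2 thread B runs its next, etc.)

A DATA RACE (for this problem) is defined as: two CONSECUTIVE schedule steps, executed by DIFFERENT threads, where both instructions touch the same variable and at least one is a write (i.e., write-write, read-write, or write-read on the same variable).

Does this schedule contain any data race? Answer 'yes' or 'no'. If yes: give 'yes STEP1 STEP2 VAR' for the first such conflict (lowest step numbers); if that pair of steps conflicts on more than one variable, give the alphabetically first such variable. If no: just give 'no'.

Steps 1,2: same thread (B). No race.
Steps 2,3: same thread (B). No race.
Steps 3,4: B(r=z,w=x) vs A(r=y,w=y). No conflict.
Steps 4,5: same thread (A). No race.
Steps 5,6: same thread (A). No race.

Answer: no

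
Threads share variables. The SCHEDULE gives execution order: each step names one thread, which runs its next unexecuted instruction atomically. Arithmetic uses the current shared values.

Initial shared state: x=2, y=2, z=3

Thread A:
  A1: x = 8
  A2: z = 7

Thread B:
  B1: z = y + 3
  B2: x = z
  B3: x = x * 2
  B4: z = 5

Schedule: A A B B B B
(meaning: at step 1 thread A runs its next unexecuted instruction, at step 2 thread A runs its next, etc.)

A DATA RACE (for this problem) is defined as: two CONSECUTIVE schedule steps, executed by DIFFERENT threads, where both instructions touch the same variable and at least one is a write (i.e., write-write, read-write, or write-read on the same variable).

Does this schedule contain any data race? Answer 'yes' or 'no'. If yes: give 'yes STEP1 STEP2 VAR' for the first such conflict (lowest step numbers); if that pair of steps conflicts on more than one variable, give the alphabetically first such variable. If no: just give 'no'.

Answer: yes 2 3 z

Derivation:
Steps 1,2: same thread (A). No race.
Steps 2,3: A(z = 7) vs B(z = y + 3). RACE on z (W-W).
Steps 3,4: same thread (B). No race.
Steps 4,5: same thread (B). No race.
Steps 5,6: same thread (B). No race.
First conflict at steps 2,3.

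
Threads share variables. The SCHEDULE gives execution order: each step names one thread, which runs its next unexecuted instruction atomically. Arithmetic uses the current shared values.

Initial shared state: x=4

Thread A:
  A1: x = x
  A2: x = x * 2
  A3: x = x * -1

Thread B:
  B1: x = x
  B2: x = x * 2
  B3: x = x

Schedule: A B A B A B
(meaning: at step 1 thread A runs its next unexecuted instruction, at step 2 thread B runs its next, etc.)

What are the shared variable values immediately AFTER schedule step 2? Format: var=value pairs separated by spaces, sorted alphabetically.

Answer: x=4

Derivation:
Step 1: thread A executes A1 (x = x). Shared: x=4. PCs: A@1 B@0
Step 2: thread B executes B1 (x = x). Shared: x=4. PCs: A@1 B@1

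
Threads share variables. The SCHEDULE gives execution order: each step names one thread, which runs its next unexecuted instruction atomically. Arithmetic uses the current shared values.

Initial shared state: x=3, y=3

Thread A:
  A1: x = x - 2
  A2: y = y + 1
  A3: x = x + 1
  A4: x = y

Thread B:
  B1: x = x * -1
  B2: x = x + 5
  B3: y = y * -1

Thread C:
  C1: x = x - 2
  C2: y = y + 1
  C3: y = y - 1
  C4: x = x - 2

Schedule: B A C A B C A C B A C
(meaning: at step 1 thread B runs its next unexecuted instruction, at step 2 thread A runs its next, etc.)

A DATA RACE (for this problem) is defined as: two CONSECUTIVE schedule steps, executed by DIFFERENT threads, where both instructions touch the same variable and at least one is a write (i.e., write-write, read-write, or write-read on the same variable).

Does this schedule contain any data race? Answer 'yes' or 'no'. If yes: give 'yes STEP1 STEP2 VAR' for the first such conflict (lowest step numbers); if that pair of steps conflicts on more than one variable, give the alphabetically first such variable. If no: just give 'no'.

Answer: yes 1 2 x

Derivation:
Steps 1,2: B(x = x * -1) vs A(x = x - 2). RACE on x (W-W).
Steps 2,3: A(x = x - 2) vs C(x = x - 2). RACE on x (W-W).
Steps 3,4: C(r=x,w=x) vs A(r=y,w=y). No conflict.
Steps 4,5: A(r=y,w=y) vs B(r=x,w=x). No conflict.
Steps 5,6: B(r=x,w=x) vs C(r=y,w=y). No conflict.
Steps 6,7: C(r=y,w=y) vs A(r=x,w=x). No conflict.
Steps 7,8: A(r=x,w=x) vs C(r=y,w=y). No conflict.
Steps 8,9: C(y = y - 1) vs B(y = y * -1). RACE on y (W-W).
Steps 9,10: B(y = y * -1) vs A(x = y). RACE on y (W-R).
Steps 10,11: A(x = y) vs C(x = x - 2). RACE on x (W-W).
First conflict at steps 1,2.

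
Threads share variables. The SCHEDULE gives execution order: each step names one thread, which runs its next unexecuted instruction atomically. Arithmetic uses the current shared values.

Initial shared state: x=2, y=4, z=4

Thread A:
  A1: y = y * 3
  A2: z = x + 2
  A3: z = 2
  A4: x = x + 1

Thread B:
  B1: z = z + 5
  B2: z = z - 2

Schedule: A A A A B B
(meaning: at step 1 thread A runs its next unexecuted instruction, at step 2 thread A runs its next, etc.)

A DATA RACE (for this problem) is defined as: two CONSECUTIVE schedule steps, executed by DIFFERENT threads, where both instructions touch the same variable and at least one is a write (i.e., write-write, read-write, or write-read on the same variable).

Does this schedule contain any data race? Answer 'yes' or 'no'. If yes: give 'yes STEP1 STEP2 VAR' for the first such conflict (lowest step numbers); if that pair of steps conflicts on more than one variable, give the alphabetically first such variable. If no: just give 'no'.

Steps 1,2: same thread (A). No race.
Steps 2,3: same thread (A). No race.
Steps 3,4: same thread (A). No race.
Steps 4,5: A(r=x,w=x) vs B(r=z,w=z). No conflict.
Steps 5,6: same thread (B). No race.

Answer: no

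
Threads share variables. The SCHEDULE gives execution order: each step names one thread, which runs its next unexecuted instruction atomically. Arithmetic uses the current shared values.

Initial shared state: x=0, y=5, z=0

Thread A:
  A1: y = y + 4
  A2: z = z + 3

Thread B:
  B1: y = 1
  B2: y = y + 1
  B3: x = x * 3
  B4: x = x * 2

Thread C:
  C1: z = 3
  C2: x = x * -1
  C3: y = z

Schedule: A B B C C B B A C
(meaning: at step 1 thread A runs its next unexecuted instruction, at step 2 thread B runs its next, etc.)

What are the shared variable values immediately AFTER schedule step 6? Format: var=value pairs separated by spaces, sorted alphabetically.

Answer: x=0 y=2 z=3

Derivation:
Step 1: thread A executes A1 (y = y + 4). Shared: x=0 y=9 z=0. PCs: A@1 B@0 C@0
Step 2: thread B executes B1 (y = 1). Shared: x=0 y=1 z=0. PCs: A@1 B@1 C@0
Step 3: thread B executes B2 (y = y + 1). Shared: x=0 y=2 z=0. PCs: A@1 B@2 C@0
Step 4: thread C executes C1 (z = 3). Shared: x=0 y=2 z=3. PCs: A@1 B@2 C@1
Step 5: thread C executes C2 (x = x * -1). Shared: x=0 y=2 z=3. PCs: A@1 B@2 C@2
Step 6: thread B executes B3 (x = x * 3). Shared: x=0 y=2 z=3. PCs: A@1 B@3 C@2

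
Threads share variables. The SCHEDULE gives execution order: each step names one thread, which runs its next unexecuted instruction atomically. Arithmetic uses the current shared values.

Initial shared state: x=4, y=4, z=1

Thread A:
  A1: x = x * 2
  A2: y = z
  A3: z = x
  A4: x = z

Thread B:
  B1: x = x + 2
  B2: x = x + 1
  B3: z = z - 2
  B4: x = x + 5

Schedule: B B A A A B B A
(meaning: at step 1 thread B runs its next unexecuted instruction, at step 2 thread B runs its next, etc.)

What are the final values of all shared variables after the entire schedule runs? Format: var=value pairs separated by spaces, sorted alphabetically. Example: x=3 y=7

Answer: x=12 y=1 z=12

Derivation:
Step 1: thread B executes B1 (x = x + 2). Shared: x=6 y=4 z=1. PCs: A@0 B@1
Step 2: thread B executes B2 (x = x + 1). Shared: x=7 y=4 z=1. PCs: A@0 B@2
Step 3: thread A executes A1 (x = x * 2). Shared: x=14 y=4 z=1. PCs: A@1 B@2
Step 4: thread A executes A2 (y = z). Shared: x=14 y=1 z=1. PCs: A@2 B@2
Step 5: thread A executes A3 (z = x). Shared: x=14 y=1 z=14. PCs: A@3 B@2
Step 6: thread B executes B3 (z = z - 2). Shared: x=14 y=1 z=12. PCs: A@3 B@3
Step 7: thread B executes B4 (x = x + 5). Shared: x=19 y=1 z=12. PCs: A@3 B@4
Step 8: thread A executes A4 (x = z). Shared: x=12 y=1 z=12. PCs: A@4 B@4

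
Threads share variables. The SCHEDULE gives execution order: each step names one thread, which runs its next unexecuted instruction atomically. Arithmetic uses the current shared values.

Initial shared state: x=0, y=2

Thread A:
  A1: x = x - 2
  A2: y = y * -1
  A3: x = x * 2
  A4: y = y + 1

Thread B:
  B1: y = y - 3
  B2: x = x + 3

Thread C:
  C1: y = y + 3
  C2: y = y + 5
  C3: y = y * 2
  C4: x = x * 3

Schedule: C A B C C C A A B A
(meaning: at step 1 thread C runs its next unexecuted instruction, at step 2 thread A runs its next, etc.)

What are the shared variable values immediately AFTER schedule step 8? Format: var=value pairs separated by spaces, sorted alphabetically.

Answer: x=-12 y=-14

Derivation:
Step 1: thread C executes C1 (y = y + 3). Shared: x=0 y=5. PCs: A@0 B@0 C@1
Step 2: thread A executes A1 (x = x - 2). Shared: x=-2 y=5. PCs: A@1 B@0 C@1
Step 3: thread B executes B1 (y = y - 3). Shared: x=-2 y=2. PCs: A@1 B@1 C@1
Step 4: thread C executes C2 (y = y + 5). Shared: x=-2 y=7. PCs: A@1 B@1 C@2
Step 5: thread C executes C3 (y = y * 2). Shared: x=-2 y=14. PCs: A@1 B@1 C@3
Step 6: thread C executes C4 (x = x * 3). Shared: x=-6 y=14. PCs: A@1 B@1 C@4
Step 7: thread A executes A2 (y = y * -1). Shared: x=-6 y=-14. PCs: A@2 B@1 C@4
Step 8: thread A executes A3 (x = x * 2). Shared: x=-12 y=-14. PCs: A@3 B@1 C@4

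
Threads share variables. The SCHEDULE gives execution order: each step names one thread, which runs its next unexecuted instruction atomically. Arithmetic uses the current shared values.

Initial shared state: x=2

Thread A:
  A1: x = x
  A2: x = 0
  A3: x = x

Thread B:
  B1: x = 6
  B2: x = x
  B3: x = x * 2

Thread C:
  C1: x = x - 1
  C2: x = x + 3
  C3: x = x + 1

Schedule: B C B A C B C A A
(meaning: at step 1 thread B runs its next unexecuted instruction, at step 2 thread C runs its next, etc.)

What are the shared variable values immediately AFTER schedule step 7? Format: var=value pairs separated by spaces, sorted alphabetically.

Step 1: thread B executes B1 (x = 6). Shared: x=6. PCs: A@0 B@1 C@0
Step 2: thread C executes C1 (x = x - 1). Shared: x=5. PCs: A@0 B@1 C@1
Step 3: thread B executes B2 (x = x). Shared: x=5. PCs: A@0 B@2 C@1
Step 4: thread A executes A1 (x = x). Shared: x=5. PCs: A@1 B@2 C@1
Step 5: thread C executes C2 (x = x + 3). Shared: x=8. PCs: A@1 B@2 C@2
Step 6: thread B executes B3 (x = x * 2). Shared: x=16. PCs: A@1 B@3 C@2
Step 7: thread C executes C3 (x = x + 1). Shared: x=17. PCs: A@1 B@3 C@3

Answer: x=17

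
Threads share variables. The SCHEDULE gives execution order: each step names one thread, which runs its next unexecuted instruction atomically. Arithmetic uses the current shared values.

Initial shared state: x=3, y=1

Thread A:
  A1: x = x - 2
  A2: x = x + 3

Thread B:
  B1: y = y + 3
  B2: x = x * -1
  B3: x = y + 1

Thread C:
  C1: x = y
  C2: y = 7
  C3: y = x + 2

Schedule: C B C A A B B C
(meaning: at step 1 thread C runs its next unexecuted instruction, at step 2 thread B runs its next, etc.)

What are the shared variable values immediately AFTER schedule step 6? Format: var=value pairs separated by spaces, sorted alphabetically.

Step 1: thread C executes C1 (x = y). Shared: x=1 y=1. PCs: A@0 B@0 C@1
Step 2: thread B executes B1 (y = y + 3). Shared: x=1 y=4. PCs: A@0 B@1 C@1
Step 3: thread C executes C2 (y = 7). Shared: x=1 y=7. PCs: A@0 B@1 C@2
Step 4: thread A executes A1 (x = x - 2). Shared: x=-1 y=7. PCs: A@1 B@1 C@2
Step 5: thread A executes A2 (x = x + 3). Shared: x=2 y=7. PCs: A@2 B@1 C@2
Step 6: thread B executes B2 (x = x * -1). Shared: x=-2 y=7. PCs: A@2 B@2 C@2

Answer: x=-2 y=7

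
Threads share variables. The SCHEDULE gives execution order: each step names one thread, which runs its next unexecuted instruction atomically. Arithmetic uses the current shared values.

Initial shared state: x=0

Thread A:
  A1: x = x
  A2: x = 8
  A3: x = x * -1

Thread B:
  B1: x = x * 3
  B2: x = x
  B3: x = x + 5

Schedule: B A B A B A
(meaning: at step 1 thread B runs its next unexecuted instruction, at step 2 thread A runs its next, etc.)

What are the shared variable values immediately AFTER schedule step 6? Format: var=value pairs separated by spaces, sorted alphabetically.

Answer: x=-13

Derivation:
Step 1: thread B executes B1 (x = x * 3). Shared: x=0. PCs: A@0 B@1
Step 2: thread A executes A1 (x = x). Shared: x=0. PCs: A@1 B@1
Step 3: thread B executes B2 (x = x). Shared: x=0. PCs: A@1 B@2
Step 4: thread A executes A2 (x = 8). Shared: x=8. PCs: A@2 B@2
Step 5: thread B executes B3 (x = x + 5). Shared: x=13. PCs: A@2 B@3
Step 6: thread A executes A3 (x = x * -1). Shared: x=-13. PCs: A@3 B@3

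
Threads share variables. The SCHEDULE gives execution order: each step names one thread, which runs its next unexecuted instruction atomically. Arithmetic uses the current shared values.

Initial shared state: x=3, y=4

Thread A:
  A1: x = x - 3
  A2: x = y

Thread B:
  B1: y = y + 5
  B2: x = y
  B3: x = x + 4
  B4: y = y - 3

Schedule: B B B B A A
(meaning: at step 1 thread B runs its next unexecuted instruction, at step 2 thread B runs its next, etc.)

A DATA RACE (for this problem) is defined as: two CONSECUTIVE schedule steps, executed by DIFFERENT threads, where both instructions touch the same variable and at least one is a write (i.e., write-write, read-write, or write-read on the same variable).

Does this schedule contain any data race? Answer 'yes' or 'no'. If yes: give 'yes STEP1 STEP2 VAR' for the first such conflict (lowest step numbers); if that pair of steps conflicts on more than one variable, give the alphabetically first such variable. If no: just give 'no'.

Steps 1,2: same thread (B). No race.
Steps 2,3: same thread (B). No race.
Steps 3,4: same thread (B). No race.
Steps 4,5: B(r=y,w=y) vs A(r=x,w=x). No conflict.
Steps 5,6: same thread (A). No race.

Answer: no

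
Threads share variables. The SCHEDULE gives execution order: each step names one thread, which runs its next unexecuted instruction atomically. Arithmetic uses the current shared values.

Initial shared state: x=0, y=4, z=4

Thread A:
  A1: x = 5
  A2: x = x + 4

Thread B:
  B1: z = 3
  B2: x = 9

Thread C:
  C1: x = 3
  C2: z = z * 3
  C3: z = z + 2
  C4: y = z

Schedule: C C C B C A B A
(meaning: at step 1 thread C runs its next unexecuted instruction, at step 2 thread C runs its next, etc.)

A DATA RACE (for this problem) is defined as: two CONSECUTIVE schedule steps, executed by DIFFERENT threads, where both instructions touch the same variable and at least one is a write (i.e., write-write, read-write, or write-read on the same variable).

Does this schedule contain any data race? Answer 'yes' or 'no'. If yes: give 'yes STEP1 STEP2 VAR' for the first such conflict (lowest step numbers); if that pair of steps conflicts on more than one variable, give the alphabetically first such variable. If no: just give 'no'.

Steps 1,2: same thread (C). No race.
Steps 2,3: same thread (C). No race.
Steps 3,4: C(z = z + 2) vs B(z = 3). RACE on z (W-W).
Steps 4,5: B(z = 3) vs C(y = z). RACE on z (W-R).
Steps 5,6: C(r=z,w=y) vs A(r=-,w=x). No conflict.
Steps 6,7: A(x = 5) vs B(x = 9). RACE on x (W-W).
Steps 7,8: B(x = 9) vs A(x = x + 4). RACE on x (W-W).
First conflict at steps 3,4.

Answer: yes 3 4 z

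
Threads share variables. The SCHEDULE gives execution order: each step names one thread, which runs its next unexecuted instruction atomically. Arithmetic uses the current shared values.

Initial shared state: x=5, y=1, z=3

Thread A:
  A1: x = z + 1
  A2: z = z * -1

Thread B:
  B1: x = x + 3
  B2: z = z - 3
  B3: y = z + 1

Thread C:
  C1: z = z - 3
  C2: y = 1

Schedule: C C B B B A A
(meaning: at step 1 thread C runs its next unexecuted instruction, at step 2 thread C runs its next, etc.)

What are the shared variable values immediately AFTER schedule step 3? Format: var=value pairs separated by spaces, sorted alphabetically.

Step 1: thread C executes C1 (z = z - 3). Shared: x=5 y=1 z=0. PCs: A@0 B@0 C@1
Step 2: thread C executes C2 (y = 1). Shared: x=5 y=1 z=0. PCs: A@0 B@0 C@2
Step 3: thread B executes B1 (x = x + 3). Shared: x=8 y=1 z=0. PCs: A@0 B@1 C@2

Answer: x=8 y=1 z=0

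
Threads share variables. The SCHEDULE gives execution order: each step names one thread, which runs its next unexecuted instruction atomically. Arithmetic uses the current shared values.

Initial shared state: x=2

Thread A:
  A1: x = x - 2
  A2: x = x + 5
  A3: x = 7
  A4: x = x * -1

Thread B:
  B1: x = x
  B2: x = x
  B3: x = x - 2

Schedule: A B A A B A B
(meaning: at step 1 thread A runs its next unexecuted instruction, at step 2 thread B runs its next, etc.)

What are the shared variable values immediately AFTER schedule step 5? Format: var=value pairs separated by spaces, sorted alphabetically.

Answer: x=7

Derivation:
Step 1: thread A executes A1 (x = x - 2). Shared: x=0. PCs: A@1 B@0
Step 2: thread B executes B1 (x = x). Shared: x=0. PCs: A@1 B@1
Step 3: thread A executes A2 (x = x + 5). Shared: x=5. PCs: A@2 B@1
Step 4: thread A executes A3 (x = 7). Shared: x=7. PCs: A@3 B@1
Step 5: thread B executes B2 (x = x). Shared: x=7. PCs: A@3 B@2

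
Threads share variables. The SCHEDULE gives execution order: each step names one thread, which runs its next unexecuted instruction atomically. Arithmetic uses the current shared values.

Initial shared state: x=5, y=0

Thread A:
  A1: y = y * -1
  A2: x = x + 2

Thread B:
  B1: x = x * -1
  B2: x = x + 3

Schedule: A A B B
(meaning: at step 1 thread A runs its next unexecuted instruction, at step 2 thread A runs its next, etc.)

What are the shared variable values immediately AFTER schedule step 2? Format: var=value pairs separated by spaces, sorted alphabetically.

Step 1: thread A executes A1 (y = y * -1). Shared: x=5 y=0. PCs: A@1 B@0
Step 2: thread A executes A2 (x = x + 2). Shared: x=7 y=0. PCs: A@2 B@0

Answer: x=7 y=0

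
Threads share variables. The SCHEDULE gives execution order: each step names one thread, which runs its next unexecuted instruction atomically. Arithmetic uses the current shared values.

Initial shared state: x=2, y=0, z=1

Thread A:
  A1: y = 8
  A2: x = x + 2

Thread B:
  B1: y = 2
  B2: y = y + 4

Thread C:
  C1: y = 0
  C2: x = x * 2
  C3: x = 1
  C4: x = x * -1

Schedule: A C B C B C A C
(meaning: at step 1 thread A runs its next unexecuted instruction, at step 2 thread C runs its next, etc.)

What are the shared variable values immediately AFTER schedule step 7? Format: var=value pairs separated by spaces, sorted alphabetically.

Step 1: thread A executes A1 (y = 8). Shared: x=2 y=8 z=1. PCs: A@1 B@0 C@0
Step 2: thread C executes C1 (y = 0). Shared: x=2 y=0 z=1. PCs: A@1 B@0 C@1
Step 3: thread B executes B1 (y = 2). Shared: x=2 y=2 z=1. PCs: A@1 B@1 C@1
Step 4: thread C executes C2 (x = x * 2). Shared: x=4 y=2 z=1. PCs: A@1 B@1 C@2
Step 5: thread B executes B2 (y = y + 4). Shared: x=4 y=6 z=1. PCs: A@1 B@2 C@2
Step 6: thread C executes C3 (x = 1). Shared: x=1 y=6 z=1. PCs: A@1 B@2 C@3
Step 7: thread A executes A2 (x = x + 2). Shared: x=3 y=6 z=1. PCs: A@2 B@2 C@3

Answer: x=3 y=6 z=1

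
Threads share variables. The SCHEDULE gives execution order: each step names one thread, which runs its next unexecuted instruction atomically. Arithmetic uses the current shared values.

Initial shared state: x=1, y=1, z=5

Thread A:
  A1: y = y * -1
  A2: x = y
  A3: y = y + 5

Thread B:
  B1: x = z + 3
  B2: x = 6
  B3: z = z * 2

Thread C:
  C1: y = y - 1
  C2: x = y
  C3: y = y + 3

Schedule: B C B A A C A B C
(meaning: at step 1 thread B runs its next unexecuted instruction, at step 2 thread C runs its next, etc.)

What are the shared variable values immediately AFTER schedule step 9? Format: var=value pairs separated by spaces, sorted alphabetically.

Answer: x=0 y=8 z=10

Derivation:
Step 1: thread B executes B1 (x = z + 3). Shared: x=8 y=1 z=5. PCs: A@0 B@1 C@0
Step 2: thread C executes C1 (y = y - 1). Shared: x=8 y=0 z=5. PCs: A@0 B@1 C@1
Step 3: thread B executes B2 (x = 6). Shared: x=6 y=0 z=5. PCs: A@0 B@2 C@1
Step 4: thread A executes A1 (y = y * -1). Shared: x=6 y=0 z=5. PCs: A@1 B@2 C@1
Step 5: thread A executes A2 (x = y). Shared: x=0 y=0 z=5. PCs: A@2 B@2 C@1
Step 6: thread C executes C2 (x = y). Shared: x=0 y=0 z=5. PCs: A@2 B@2 C@2
Step 7: thread A executes A3 (y = y + 5). Shared: x=0 y=5 z=5. PCs: A@3 B@2 C@2
Step 8: thread B executes B3 (z = z * 2). Shared: x=0 y=5 z=10. PCs: A@3 B@3 C@2
Step 9: thread C executes C3 (y = y + 3). Shared: x=0 y=8 z=10. PCs: A@3 B@3 C@3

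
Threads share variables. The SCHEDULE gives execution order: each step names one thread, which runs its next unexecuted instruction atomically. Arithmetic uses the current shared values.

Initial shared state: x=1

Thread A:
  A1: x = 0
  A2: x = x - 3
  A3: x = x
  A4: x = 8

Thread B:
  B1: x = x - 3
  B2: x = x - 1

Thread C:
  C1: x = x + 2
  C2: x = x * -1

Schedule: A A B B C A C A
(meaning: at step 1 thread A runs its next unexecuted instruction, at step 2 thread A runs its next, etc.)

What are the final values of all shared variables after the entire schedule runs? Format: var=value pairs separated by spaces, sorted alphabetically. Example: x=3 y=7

Answer: x=8

Derivation:
Step 1: thread A executes A1 (x = 0). Shared: x=0. PCs: A@1 B@0 C@0
Step 2: thread A executes A2 (x = x - 3). Shared: x=-3. PCs: A@2 B@0 C@0
Step 3: thread B executes B1 (x = x - 3). Shared: x=-6. PCs: A@2 B@1 C@0
Step 4: thread B executes B2 (x = x - 1). Shared: x=-7. PCs: A@2 B@2 C@0
Step 5: thread C executes C1 (x = x + 2). Shared: x=-5. PCs: A@2 B@2 C@1
Step 6: thread A executes A3 (x = x). Shared: x=-5. PCs: A@3 B@2 C@1
Step 7: thread C executes C2 (x = x * -1). Shared: x=5. PCs: A@3 B@2 C@2
Step 8: thread A executes A4 (x = 8). Shared: x=8. PCs: A@4 B@2 C@2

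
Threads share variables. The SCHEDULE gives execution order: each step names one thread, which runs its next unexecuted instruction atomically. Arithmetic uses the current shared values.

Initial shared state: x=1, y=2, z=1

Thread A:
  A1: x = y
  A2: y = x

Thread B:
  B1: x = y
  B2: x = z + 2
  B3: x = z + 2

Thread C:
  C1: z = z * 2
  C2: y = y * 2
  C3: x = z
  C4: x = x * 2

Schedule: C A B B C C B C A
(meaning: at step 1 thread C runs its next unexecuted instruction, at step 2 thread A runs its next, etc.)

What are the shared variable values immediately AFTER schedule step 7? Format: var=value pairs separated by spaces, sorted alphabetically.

Answer: x=4 y=4 z=2

Derivation:
Step 1: thread C executes C1 (z = z * 2). Shared: x=1 y=2 z=2. PCs: A@0 B@0 C@1
Step 2: thread A executes A1 (x = y). Shared: x=2 y=2 z=2. PCs: A@1 B@0 C@1
Step 3: thread B executes B1 (x = y). Shared: x=2 y=2 z=2. PCs: A@1 B@1 C@1
Step 4: thread B executes B2 (x = z + 2). Shared: x=4 y=2 z=2. PCs: A@1 B@2 C@1
Step 5: thread C executes C2 (y = y * 2). Shared: x=4 y=4 z=2. PCs: A@1 B@2 C@2
Step 6: thread C executes C3 (x = z). Shared: x=2 y=4 z=2. PCs: A@1 B@2 C@3
Step 7: thread B executes B3 (x = z + 2). Shared: x=4 y=4 z=2. PCs: A@1 B@3 C@3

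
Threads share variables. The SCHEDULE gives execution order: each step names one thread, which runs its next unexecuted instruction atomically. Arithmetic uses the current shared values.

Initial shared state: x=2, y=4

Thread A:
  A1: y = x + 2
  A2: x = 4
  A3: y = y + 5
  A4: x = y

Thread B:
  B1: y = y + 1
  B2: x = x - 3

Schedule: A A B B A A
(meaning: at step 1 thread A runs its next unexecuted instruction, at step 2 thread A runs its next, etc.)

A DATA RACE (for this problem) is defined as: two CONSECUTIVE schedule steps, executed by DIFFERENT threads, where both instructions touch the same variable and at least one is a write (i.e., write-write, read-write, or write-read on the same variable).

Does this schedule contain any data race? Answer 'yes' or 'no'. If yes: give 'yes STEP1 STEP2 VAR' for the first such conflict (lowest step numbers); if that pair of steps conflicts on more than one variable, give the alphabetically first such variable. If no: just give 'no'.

Answer: no

Derivation:
Steps 1,2: same thread (A). No race.
Steps 2,3: A(r=-,w=x) vs B(r=y,w=y). No conflict.
Steps 3,4: same thread (B). No race.
Steps 4,5: B(r=x,w=x) vs A(r=y,w=y). No conflict.
Steps 5,6: same thread (A). No race.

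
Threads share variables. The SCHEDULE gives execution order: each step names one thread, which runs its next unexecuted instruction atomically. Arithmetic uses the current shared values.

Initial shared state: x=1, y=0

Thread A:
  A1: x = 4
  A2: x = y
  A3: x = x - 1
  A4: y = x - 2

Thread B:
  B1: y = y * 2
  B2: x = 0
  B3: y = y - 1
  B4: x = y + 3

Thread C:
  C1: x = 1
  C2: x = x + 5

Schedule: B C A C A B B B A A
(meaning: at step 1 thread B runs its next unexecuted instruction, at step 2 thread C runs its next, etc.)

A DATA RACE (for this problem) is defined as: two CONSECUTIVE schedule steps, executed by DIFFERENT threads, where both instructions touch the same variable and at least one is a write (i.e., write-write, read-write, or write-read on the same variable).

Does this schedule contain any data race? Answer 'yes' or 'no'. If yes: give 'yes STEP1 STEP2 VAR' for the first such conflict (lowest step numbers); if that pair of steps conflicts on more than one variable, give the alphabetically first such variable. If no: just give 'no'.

Steps 1,2: B(r=y,w=y) vs C(r=-,w=x). No conflict.
Steps 2,3: C(x = 1) vs A(x = 4). RACE on x (W-W).
Steps 3,4: A(x = 4) vs C(x = x + 5). RACE on x (W-W).
Steps 4,5: C(x = x + 5) vs A(x = y). RACE on x (W-W).
Steps 5,6: A(x = y) vs B(x = 0). RACE on x (W-W).
Steps 6,7: same thread (B). No race.
Steps 7,8: same thread (B). No race.
Steps 8,9: B(x = y + 3) vs A(x = x - 1). RACE on x (W-W).
Steps 9,10: same thread (A). No race.
First conflict at steps 2,3.

Answer: yes 2 3 x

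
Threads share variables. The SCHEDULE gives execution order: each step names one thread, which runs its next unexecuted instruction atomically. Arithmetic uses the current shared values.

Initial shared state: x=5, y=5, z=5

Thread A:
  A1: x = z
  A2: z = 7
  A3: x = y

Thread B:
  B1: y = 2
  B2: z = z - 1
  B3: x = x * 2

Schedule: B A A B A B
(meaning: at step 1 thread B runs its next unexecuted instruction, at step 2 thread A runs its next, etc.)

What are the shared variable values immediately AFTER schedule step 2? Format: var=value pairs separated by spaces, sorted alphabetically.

Answer: x=5 y=2 z=5

Derivation:
Step 1: thread B executes B1 (y = 2). Shared: x=5 y=2 z=5. PCs: A@0 B@1
Step 2: thread A executes A1 (x = z). Shared: x=5 y=2 z=5. PCs: A@1 B@1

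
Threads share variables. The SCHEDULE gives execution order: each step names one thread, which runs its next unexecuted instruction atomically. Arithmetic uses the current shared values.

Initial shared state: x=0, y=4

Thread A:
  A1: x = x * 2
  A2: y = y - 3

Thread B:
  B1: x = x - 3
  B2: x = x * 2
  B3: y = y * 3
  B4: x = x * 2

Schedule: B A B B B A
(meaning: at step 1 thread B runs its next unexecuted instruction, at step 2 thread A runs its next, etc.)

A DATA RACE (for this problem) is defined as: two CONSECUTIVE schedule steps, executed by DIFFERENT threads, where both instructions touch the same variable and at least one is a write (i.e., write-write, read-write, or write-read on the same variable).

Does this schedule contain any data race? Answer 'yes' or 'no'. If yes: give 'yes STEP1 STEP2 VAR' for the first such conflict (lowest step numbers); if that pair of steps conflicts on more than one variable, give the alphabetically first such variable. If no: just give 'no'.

Answer: yes 1 2 x

Derivation:
Steps 1,2: B(x = x - 3) vs A(x = x * 2). RACE on x (W-W).
Steps 2,3: A(x = x * 2) vs B(x = x * 2). RACE on x (W-W).
Steps 3,4: same thread (B). No race.
Steps 4,5: same thread (B). No race.
Steps 5,6: B(r=x,w=x) vs A(r=y,w=y). No conflict.
First conflict at steps 1,2.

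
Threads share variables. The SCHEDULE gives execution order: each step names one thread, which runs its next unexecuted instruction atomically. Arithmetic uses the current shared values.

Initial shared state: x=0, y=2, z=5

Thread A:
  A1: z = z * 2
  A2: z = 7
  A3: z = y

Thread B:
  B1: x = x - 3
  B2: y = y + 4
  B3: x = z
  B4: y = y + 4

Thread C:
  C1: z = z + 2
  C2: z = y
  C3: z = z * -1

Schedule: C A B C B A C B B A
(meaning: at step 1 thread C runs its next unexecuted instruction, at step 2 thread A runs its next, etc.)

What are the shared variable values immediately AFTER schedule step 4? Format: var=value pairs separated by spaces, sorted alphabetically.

Answer: x=-3 y=2 z=2

Derivation:
Step 1: thread C executes C1 (z = z + 2). Shared: x=0 y=2 z=7. PCs: A@0 B@0 C@1
Step 2: thread A executes A1 (z = z * 2). Shared: x=0 y=2 z=14. PCs: A@1 B@0 C@1
Step 3: thread B executes B1 (x = x - 3). Shared: x=-3 y=2 z=14. PCs: A@1 B@1 C@1
Step 4: thread C executes C2 (z = y). Shared: x=-3 y=2 z=2. PCs: A@1 B@1 C@2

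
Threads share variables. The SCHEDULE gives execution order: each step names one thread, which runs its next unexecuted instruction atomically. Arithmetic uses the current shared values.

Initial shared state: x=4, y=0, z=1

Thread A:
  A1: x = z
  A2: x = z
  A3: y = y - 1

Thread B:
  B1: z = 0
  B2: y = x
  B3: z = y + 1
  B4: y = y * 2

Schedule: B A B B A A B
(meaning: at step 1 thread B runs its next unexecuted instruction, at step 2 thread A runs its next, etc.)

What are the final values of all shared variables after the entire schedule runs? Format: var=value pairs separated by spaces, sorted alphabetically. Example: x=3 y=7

Step 1: thread B executes B1 (z = 0). Shared: x=4 y=0 z=0. PCs: A@0 B@1
Step 2: thread A executes A1 (x = z). Shared: x=0 y=0 z=0. PCs: A@1 B@1
Step 3: thread B executes B2 (y = x). Shared: x=0 y=0 z=0. PCs: A@1 B@2
Step 4: thread B executes B3 (z = y + 1). Shared: x=0 y=0 z=1. PCs: A@1 B@3
Step 5: thread A executes A2 (x = z). Shared: x=1 y=0 z=1. PCs: A@2 B@3
Step 6: thread A executes A3 (y = y - 1). Shared: x=1 y=-1 z=1. PCs: A@3 B@3
Step 7: thread B executes B4 (y = y * 2). Shared: x=1 y=-2 z=1. PCs: A@3 B@4

Answer: x=1 y=-2 z=1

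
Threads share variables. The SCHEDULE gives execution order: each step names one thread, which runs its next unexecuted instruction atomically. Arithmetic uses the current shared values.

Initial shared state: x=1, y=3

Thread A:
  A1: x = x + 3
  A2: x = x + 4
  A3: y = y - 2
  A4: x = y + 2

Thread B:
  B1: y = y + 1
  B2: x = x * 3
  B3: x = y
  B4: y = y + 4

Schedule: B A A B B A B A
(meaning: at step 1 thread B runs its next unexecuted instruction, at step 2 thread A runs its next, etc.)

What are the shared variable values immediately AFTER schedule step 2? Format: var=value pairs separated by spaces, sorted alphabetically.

Answer: x=4 y=4

Derivation:
Step 1: thread B executes B1 (y = y + 1). Shared: x=1 y=4. PCs: A@0 B@1
Step 2: thread A executes A1 (x = x + 3). Shared: x=4 y=4. PCs: A@1 B@1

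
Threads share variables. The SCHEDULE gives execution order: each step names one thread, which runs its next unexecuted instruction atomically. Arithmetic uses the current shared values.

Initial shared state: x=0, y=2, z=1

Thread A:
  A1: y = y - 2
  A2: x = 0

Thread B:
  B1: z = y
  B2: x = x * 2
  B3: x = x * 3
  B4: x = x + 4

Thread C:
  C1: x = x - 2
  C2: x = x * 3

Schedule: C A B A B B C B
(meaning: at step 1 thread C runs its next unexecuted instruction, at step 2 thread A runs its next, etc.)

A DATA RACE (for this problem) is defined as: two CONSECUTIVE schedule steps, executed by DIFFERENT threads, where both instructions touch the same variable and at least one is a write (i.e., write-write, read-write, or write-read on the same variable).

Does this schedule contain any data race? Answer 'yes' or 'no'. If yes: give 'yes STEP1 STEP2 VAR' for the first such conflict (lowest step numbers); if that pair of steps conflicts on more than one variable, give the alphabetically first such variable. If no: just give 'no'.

Answer: yes 2 3 y

Derivation:
Steps 1,2: C(r=x,w=x) vs A(r=y,w=y). No conflict.
Steps 2,3: A(y = y - 2) vs B(z = y). RACE on y (W-R).
Steps 3,4: B(r=y,w=z) vs A(r=-,w=x). No conflict.
Steps 4,5: A(x = 0) vs B(x = x * 2). RACE on x (W-W).
Steps 5,6: same thread (B). No race.
Steps 6,7: B(x = x * 3) vs C(x = x * 3). RACE on x (W-W).
Steps 7,8: C(x = x * 3) vs B(x = x + 4). RACE on x (W-W).
First conflict at steps 2,3.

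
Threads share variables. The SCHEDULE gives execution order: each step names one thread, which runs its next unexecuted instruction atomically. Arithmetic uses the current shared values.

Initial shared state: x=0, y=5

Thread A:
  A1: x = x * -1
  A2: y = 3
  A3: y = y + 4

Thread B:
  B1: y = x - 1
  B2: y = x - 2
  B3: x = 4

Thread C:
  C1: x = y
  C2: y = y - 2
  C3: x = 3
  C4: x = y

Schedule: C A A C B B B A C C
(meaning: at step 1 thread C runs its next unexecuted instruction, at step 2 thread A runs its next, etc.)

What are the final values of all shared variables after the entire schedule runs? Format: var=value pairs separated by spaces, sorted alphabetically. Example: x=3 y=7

Answer: x=-3 y=-3

Derivation:
Step 1: thread C executes C1 (x = y). Shared: x=5 y=5. PCs: A@0 B@0 C@1
Step 2: thread A executes A1 (x = x * -1). Shared: x=-5 y=5. PCs: A@1 B@0 C@1
Step 3: thread A executes A2 (y = 3). Shared: x=-5 y=3. PCs: A@2 B@0 C@1
Step 4: thread C executes C2 (y = y - 2). Shared: x=-5 y=1. PCs: A@2 B@0 C@2
Step 5: thread B executes B1 (y = x - 1). Shared: x=-5 y=-6. PCs: A@2 B@1 C@2
Step 6: thread B executes B2 (y = x - 2). Shared: x=-5 y=-7. PCs: A@2 B@2 C@2
Step 7: thread B executes B3 (x = 4). Shared: x=4 y=-7. PCs: A@2 B@3 C@2
Step 8: thread A executes A3 (y = y + 4). Shared: x=4 y=-3. PCs: A@3 B@3 C@2
Step 9: thread C executes C3 (x = 3). Shared: x=3 y=-3. PCs: A@3 B@3 C@3
Step 10: thread C executes C4 (x = y). Shared: x=-3 y=-3. PCs: A@3 B@3 C@4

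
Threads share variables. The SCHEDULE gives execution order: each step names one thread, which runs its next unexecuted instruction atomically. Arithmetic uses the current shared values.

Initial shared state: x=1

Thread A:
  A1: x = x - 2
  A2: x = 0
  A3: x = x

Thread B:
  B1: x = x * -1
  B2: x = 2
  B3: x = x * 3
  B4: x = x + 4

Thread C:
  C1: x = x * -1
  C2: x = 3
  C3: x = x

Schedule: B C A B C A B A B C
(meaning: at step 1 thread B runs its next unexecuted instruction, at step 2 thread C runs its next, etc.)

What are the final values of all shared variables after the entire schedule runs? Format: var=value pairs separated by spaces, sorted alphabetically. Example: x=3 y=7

Answer: x=4

Derivation:
Step 1: thread B executes B1 (x = x * -1). Shared: x=-1. PCs: A@0 B@1 C@0
Step 2: thread C executes C1 (x = x * -1). Shared: x=1. PCs: A@0 B@1 C@1
Step 3: thread A executes A1 (x = x - 2). Shared: x=-1. PCs: A@1 B@1 C@1
Step 4: thread B executes B2 (x = 2). Shared: x=2. PCs: A@1 B@2 C@1
Step 5: thread C executes C2 (x = 3). Shared: x=3. PCs: A@1 B@2 C@2
Step 6: thread A executes A2 (x = 0). Shared: x=0. PCs: A@2 B@2 C@2
Step 7: thread B executes B3 (x = x * 3). Shared: x=0. PCs: A@2 B@3 C@2
Step 8: thread A executes A3 (x = x). Shared: x=0. PCs: A@3 B@3 C@2
Step 9: thread B executes B4 (x = x + 4). Shared: x=4. PCs: A@3 B@4 C@2
Step 10: thread C executes C3 (x = x). Shared: x=4. PCs: A@3 B@4 C@3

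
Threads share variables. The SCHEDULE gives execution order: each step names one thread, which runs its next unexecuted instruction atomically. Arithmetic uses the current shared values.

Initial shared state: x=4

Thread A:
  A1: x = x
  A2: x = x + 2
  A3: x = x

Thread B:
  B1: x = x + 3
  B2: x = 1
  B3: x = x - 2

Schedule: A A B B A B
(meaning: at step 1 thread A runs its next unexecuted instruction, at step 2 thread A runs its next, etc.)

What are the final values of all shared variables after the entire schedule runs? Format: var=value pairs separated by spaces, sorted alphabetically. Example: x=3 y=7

Step 1: thread A executes A1 (x = x). Shared: x=4. PCs: A@1 B@0
Step 2: thread A executes A2 (x = x + 2). Shared: x=6. PCs: A@2 B@0
Step 3: thread B executes B1 (x = x + 3). Shared: x=9. PCs: A@2 B@1
Step 4: thread B executes B2 (x = 1). Shared: x=1. PCs: A@2 B@2
Step 5: thread A executes A3 (x = x). Shared: x=1. PCs: A@3 B@2
Step 6: thread B executes B3 (x = x - 2). Shared: x=-1. PCs: A@3 B@3

Answer: x=-1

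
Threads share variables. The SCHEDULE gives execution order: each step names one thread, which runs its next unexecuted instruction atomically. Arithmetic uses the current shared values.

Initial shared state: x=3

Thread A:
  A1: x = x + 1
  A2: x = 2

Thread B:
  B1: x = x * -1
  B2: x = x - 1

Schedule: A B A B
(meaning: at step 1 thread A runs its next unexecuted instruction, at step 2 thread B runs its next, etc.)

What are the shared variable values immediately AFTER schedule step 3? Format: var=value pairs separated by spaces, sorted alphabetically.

Answer: x=2

Derivation:
Step 1: thread A executes A1 (x = x + 1). Shared: x=4. PCs: A@1 B@0
Step 2: thread B executes B1 (x = x * -1). Shared: x=-4. PCs: A@1 B@1
Step 3: thread A executes A2 (x = 2). Shared: x=2. PCs: A@2 B@1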